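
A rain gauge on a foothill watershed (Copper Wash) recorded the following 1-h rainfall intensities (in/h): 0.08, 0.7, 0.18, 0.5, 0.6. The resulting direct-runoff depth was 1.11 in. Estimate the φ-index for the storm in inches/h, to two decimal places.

Only the 3 blocks with intensity above φ contribute runoff: 0.7, 0.5, 0.6 in/h.
Σ(I−φ)·Δt = d  ⇒  (0.7+0.5+0.6 − 3φ)·1 = 1.11
φ = (1.800 − 1.11/1) / 3 = 0.23 in/h.

φ ≈ 0.23 in/h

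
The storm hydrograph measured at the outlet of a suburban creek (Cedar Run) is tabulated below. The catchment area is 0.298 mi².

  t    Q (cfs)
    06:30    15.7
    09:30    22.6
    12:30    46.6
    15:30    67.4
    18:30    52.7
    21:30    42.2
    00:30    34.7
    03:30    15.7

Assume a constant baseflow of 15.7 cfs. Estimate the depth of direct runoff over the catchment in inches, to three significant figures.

d ≈ 2.68 in

Direct runoff: 0.0, 6.9, 30.9, 51.7, 37.0, 26.5, 19.0, 0.0 cfs; ΣQ_DR = 172.0 cfs.
V = ΣQ_DR · Δt = 172.0 × 10800 s = 1.858 × 10^6 ft³.
Over A = 0.298 mi², depth = V / A = 2.68 in.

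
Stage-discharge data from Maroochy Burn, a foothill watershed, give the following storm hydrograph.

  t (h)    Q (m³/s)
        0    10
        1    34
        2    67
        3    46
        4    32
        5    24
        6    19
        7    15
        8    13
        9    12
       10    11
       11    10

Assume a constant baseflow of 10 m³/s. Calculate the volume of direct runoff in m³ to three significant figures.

Direct-runoff ordinates (Q − Q_b): 0.0, 24.0, 57.0, 36.0, 22.0, 14.0, 9.0, 5.0, 3.0, 2.0, 1.0, 0.0 m³/s.
ΣQ_DR = 173.0 m³/s.
With Δt = 1 h = 3600 s, V = ΣQ_DR · Δt = 173.0 × 3600 = 6.23 × 10^5 m³.

V ≈ 6.23 × 10^5 m³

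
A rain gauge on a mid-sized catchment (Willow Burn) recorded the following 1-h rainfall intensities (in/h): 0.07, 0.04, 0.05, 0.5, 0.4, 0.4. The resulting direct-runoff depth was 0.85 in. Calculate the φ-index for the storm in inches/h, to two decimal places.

Only the 3 blocks with intensity above φ contribute runoff: 0.5, 0.4, 0.4 in/h.
Σ(I−φ)·Δt = d  ⇒  (0.5+0.4+0.4 − 3φ)·1 = 0.85
φ = (1.300 − 0.85/1) / 3 = 0.15 in/h.

φ ≈ 0.15 in/h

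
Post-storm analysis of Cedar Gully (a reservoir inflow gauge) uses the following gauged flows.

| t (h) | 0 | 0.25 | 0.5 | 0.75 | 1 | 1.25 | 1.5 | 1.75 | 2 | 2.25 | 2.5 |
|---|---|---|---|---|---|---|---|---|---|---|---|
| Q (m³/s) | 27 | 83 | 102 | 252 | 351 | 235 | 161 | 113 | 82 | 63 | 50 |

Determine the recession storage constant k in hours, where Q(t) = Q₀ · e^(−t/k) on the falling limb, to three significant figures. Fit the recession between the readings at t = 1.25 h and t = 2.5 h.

k ≈ 0.808 h

On the falling limb, Q drops from 235 to 50 m³/s between t = 1.25 h and t = 2.5 h (Δt = 1.25 h).
k = −Δt / ln(Q₂/Q₁) = −1.25 / ln(50/235) = 0.808 h.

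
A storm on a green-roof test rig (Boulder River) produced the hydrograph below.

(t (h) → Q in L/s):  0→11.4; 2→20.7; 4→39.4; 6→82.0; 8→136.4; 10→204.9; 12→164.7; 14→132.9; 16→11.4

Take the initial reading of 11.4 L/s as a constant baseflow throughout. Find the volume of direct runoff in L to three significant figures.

Direct-runoff ordinates (Q − Q_b): 0.0, 9.3, 28.0, 70.6, 125.0, 193.5, 153.3, 121.5, 0.0 L/s.
ΣQ_DR = 701.2 L/s.
With Δt = 2 h = 7200 s, V = ΣQ_DR · Δt = 701.2 × 7200 = 5.05 × 10^6 L.

V ≈ 5.05 × 10^6 L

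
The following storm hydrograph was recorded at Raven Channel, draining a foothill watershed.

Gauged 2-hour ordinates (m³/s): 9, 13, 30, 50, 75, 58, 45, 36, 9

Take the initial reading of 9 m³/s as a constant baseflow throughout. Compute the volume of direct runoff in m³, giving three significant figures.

Direct-runoff ordinates (Q − Q_b): 0.0, 4.0, 21.0, 41.0, 66.0, 49.0, 36.0, 27.0, 0.0 m³/s.
ΣQ_DR = 244.0 m³/s.
With Δt = 2 h = 7200 s, V = ΣQ_DR · Δt = 244.0 × 7200 = 1.76 × 10^6 m³.

V ≈ 1.76 × 10^6 m³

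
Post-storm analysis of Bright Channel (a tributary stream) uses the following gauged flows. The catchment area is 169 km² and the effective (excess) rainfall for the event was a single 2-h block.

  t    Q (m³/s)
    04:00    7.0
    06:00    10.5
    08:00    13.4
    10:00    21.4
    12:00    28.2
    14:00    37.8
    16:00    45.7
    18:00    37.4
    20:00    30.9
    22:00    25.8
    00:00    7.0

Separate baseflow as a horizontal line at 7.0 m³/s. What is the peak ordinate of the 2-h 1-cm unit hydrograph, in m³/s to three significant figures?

Direct runoff: 0.0, 3.5, 6.4, 14.4, 21.2, 30.8, 38.7, 30.4, 23.9, 18.8, 0.0 m³/s; ΣQ_DR = 188.1 m³/s, peak = 38.7 m³/s.
Runoff depth d = ΣQ_DR·Δt / A = 188.1 × 7200 / (169 km²) = 8.014 mm.
The 1-cm UH is the DRH scaled by (10 mm)/d, so U_p = 38.7 × 10/8.014 = 48.3 m³/s.

U_p ≈ 48.3 m³/s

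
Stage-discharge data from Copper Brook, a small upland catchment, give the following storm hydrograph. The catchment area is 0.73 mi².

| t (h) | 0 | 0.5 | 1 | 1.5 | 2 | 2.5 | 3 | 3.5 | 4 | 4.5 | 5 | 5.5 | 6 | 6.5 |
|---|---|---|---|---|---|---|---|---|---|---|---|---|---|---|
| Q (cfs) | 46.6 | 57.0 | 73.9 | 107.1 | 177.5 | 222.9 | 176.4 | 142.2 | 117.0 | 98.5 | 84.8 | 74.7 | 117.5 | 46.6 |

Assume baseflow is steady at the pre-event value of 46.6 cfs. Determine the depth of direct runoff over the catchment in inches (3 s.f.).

d ≈ 0.945 in

Direct runoff: 0.0, 10.4, 27.3, 60.5, 130.9, 176.3, 129.8, 95.6, 70.4, 51.9, 38.2, 28.1, 70.9, 0.0 cfs; ΣQ_DR = 890.3 cfs.
V = ΣQ_DR · Δt = 890.3 × 1800 s = 1.603 × 10^6 ft³.
Over A = 0.73 mi², depth = V / A = 0.945 in.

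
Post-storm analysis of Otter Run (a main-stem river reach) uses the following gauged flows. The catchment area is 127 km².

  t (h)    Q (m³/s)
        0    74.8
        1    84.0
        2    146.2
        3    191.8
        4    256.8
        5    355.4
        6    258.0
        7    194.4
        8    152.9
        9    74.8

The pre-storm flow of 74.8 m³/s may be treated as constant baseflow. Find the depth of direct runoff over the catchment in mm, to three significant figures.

Direct runoff: 0.0, 9.2, 71.4, 117.0, 182.0, 280.6, 183.2, 119.6, 78.1, 0.0 m³/s; ΣQ_DR = 1041 m³/s.
V = ΣQ_DR · Δt = 1041 × 3600 s = 3.748 × 10^6 m³.
Over A = 127 km², depth = V / A = 29.5 mm.

d ≈ 29.5 mm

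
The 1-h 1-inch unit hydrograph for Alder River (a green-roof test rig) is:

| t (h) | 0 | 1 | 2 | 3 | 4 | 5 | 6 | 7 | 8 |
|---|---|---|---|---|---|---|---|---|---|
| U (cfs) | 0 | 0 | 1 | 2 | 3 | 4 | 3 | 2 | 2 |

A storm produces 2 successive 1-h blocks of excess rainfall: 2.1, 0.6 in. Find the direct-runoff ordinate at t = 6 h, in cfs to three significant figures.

By discrete convolution, Q_j = Σ (P_i / 1 in) · U_{j−i}.
At t = 6 h (j=6): Q = (2.1/1)·3 + (0.6/1)·4 = 8.70 cfs.

Q ≈ 8.70 cfs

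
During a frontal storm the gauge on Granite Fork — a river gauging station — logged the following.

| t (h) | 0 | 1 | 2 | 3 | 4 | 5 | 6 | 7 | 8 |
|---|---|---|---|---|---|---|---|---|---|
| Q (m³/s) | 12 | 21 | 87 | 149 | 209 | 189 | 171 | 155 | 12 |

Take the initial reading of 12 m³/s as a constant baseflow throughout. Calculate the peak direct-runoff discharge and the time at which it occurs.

Q_p = 197.0 m³/s at t = 4 h

Subtracting baseflow gives direct-runoff ordinates: 0.0, 9.0, 75.0, 137.0, 197.0, 177.0, 159.0, 143.0, 0.0 m³/s.
The maximum is 197.0 m³/s, occurring at the reading for t = 4 h.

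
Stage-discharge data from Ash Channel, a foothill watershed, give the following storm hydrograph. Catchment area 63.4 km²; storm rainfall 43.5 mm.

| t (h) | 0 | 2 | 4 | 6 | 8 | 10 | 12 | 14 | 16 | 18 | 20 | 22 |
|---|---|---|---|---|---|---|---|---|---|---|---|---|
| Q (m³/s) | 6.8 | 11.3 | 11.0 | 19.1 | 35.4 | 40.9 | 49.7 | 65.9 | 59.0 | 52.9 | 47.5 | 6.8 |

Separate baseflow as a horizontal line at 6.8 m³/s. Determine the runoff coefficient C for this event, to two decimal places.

ΣQ_DR = 324.7 m³/s; V = ΣQ_DR·Δt = 2.338 × 10^6 m³.
Runoff depth d = V / A = 36.87 mm.
C = d / P = 36.87 / 43.5 = 0.85.

C ≈ 0.85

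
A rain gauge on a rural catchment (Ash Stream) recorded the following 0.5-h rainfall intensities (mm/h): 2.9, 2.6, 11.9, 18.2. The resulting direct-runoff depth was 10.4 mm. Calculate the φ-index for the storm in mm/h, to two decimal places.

Only the 2 blocks with intensity above φ contribute runoff: 11.9, 18.2 mm/h.
Σ(I−φ)·Δt = d  ⇒  (11.9+18.2 − 2φ)·0.5 = 10.4
φ = (30.10 − 10.4/0.5) / 2 = 4.65 mm/h.

φ ≈ 4.65 mm/h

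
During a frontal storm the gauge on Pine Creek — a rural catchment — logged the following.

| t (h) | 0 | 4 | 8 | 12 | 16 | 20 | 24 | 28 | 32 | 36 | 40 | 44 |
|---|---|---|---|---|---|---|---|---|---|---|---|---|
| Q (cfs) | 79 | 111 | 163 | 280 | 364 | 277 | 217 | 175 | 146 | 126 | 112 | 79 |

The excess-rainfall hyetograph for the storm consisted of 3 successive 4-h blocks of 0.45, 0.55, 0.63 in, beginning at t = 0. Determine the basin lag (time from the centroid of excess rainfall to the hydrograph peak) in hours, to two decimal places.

Centroid of excess rainfall: t_c = Σ P_i·t̄_i / ΣP_i = 6.4417 h (block centres at 2, 6, 10 h).
Hydrograph peak occurs at t = 16 h, so basin lag t_L = 16 − 6.4417 = 9.56 h.

t_L ≈ 9.56 h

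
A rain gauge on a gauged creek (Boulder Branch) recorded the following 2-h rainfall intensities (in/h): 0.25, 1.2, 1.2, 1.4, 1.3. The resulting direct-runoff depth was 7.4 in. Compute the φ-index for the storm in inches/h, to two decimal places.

Only the 4 blocks with intensity above φ contribute runoff: 1.2, 1.2, 1.4, 1.3 in/h.
Σ(I−φ)·Δt = d  ⇒  (1.2+1.2+1.4+1.3 − 4φ)·2 = 7.4
φ = (5.100 − 7.4/2) / 4 = 0.35 in/h.

φ ≈ 0.35 in/h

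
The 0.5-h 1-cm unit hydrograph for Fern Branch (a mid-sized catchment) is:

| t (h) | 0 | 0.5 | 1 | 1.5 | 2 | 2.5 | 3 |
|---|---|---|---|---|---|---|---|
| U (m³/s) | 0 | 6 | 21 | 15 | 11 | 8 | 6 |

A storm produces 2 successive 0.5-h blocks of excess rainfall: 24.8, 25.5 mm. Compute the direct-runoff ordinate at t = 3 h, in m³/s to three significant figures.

By discrete convolution, Q_j = Σ (P_i / 10 mm) · U_{j−i}.
At t = 3 h (j=6): Q = (24.8/10)·6 + (25.5/10)·8 = 35.3 m³/s.

Q ≈ 35.3 m³/s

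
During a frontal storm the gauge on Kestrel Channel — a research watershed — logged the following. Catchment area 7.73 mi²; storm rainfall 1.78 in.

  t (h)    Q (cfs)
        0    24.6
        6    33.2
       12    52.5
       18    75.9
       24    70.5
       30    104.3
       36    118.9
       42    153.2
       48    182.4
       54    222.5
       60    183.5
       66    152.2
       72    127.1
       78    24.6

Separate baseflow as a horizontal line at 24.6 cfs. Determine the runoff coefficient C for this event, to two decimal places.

ΣQ_DR = 1181 cfs; V = ΣQ_DR·Δt = 2.551 × 10^7 ft³.
Runoff depth d = V / A = 1.420 in.
C = d / P = 1.420 / 1.78 = 0.80.

C ≈ 0.80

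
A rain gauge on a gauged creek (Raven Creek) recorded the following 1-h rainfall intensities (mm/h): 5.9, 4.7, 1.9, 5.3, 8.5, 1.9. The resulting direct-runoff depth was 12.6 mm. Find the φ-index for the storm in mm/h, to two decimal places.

φ ≈ 2.95 mm/h

Only the 4 blocks with intensity above φ contribute runoff: 5.9, 4.7, 5.3, 8.5 mm/h.
Σ(I−φ)·Δt = d  ⇒  (5.9+4.7+5.3+8.5 − 4φ)·1 = 12.6
φ = (24.40 − 12.6/1) / 4 = 2.95 mm/h.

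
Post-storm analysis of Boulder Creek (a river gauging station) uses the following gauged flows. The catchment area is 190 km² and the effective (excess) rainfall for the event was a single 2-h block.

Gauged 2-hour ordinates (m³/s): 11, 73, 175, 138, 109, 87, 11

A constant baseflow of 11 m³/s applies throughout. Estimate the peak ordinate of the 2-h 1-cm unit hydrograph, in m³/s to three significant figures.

Direct runoff: 0.0, 62.0, 164.0, 127.0, 98.0, 76.0, 0.0 m³/s; ΣQ_DR = 527.0 m³/s, peak = 164.0 m³/s.
Runoff depth d = ΣQ_DR·Δt / A = 527.0 × 7200 / (190 km²) = 19.97 mm.
The 1-cm UH is the DRH scaled by (10 mm)/d, so U_p = 164.0 × 10/19.97 = 82.1 m³/s.

U_p ≈ 82.1 m³/s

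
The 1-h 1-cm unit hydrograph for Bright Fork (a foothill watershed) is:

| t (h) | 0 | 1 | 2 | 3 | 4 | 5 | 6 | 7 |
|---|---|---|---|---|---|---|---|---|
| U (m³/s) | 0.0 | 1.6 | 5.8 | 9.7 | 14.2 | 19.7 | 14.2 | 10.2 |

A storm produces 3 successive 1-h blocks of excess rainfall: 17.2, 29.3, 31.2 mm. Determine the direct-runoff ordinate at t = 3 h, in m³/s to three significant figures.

Q ≈ 38.7 m³/s

By discrete convolution, Q_j = Σ (P_i / 10 mm) · U_{j−i}.
At t = 3 h (j=3): Q = (17.2/10)·9.7 + (29.3/10)·5.8 + (31.2/10)·1.6 = 38.7 m³/s.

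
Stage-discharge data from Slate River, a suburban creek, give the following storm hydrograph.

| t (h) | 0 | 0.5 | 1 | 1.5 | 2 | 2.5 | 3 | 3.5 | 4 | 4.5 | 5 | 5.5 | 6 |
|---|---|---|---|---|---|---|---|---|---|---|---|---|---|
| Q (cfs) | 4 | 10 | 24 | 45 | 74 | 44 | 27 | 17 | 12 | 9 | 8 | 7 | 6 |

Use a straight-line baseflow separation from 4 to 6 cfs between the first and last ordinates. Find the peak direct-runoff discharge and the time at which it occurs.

Q_p = 69.33 cfs at t = 2 h

Subtracting baseflow gives direct-runoff ordinates: 0.00, 5.83, 19.67, 40.50, 69.33, 39.17, 22.00, 11.83, 6.67, 3.50, 2.33, 1.17, 0.00 cfs.
The maximum is 69.33 cfs, occurring at the reading for t = 2 h.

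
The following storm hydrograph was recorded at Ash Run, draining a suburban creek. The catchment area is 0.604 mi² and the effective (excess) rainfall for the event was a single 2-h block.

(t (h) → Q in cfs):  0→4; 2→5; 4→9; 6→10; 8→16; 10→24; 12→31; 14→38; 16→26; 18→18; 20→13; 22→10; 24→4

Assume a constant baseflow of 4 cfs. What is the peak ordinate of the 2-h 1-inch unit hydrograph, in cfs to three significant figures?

Direct runoff: 0.0, 1.0, 5.0, 6.0, 12.0, 20.0, 27.0, 34.0, 22.0, 14.0, 9.0, 6.0, 0.0 cfs; ΣQ_DR = 156.0 cfs, peak = 34.0 cfs.
Runoff depth d = ΣQ_DR·Δt / A = 156.0 × 7200 / (0.604 mi²) = 0.8004 in.
The 1-inch UH is the DRH scaled by (1 in)/d, so U_p = 34.0 × 1/0.8004 = 42.5 cfs.

U_p ≈ 42.5 cfs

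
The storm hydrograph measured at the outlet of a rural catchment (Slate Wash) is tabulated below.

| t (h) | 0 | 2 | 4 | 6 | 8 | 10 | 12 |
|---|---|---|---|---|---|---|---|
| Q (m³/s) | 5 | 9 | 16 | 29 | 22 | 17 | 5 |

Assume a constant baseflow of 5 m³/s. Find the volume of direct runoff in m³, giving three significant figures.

V ≈ 4.90 × 10^5 m³

Direct-runoff ordinates (Q − Q_b): 0.0, 4.0, 11.0, 24.0, 17.0, 12.0, 0.0 m³/s.
ΣQ_DR = 68.00 m³/s.
With Δt = 2 h = 7200 s, V = ΣQ_DR · Δt = 68.00 × 7200 = 4.90 × 10^5 m³.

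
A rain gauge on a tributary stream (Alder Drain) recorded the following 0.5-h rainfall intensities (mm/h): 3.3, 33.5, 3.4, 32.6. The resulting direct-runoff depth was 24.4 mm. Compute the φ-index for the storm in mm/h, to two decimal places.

φ ≈ 8.65 mm/h

Only the 2 blocks with intensity above φ contribute runoff: 33.5, 32.6 mm/h.
Σ(I−φ)·Δt = d  ⇒  (33.5+32.6 − 2φ)·0.5 = 24.4
φ = (66.10 − 24.4/0.5) / 2 = 8.65 mm/h.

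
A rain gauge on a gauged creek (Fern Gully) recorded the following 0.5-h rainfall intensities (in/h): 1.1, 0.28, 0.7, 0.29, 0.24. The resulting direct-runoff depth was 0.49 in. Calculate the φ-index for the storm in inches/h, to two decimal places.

φ ≈ 0.41 in/h

Only the 2 blocks with intensity above φ contribute runoff: 1.1, 0.7 in/h.
Σ(I−φ)·Δt = d  ⇒  (1.1+0.7 − 2φ)·0.5 = 0.49
φ = (1.800 − 0.49/0.5) / 2 = 0.41 in/h.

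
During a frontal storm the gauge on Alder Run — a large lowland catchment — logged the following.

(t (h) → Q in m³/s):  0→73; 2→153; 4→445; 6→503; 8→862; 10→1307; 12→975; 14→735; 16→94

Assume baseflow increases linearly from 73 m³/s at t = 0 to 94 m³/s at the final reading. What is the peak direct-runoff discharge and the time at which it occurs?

Subtracting baseflow gives direct-runoff ordinates: 0.00, 77.38, 366.75, 422.12, 778.50, 1220.88, 886.25, 643.62, 0.00 m³/s.
The maximum is 1220.88 m³/s, occurring at the reading for t = 10 h.

Q_p = 1220.88 m³/s at t = 10 h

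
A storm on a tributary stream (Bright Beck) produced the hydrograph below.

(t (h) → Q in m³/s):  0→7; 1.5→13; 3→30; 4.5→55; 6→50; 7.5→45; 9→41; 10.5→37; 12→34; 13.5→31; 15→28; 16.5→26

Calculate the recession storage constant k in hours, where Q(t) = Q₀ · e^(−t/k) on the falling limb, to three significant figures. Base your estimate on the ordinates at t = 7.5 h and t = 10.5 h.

On the falling limb, Q drops from 45 to 37 m³/s between t = 7.5 h and t = 10.5 h (Δt = 3 h).
k = −Δt / ln(Q₂/Q₁) = −3 / ln(37/45) = 15.3 h.

k ≈ 15.3 h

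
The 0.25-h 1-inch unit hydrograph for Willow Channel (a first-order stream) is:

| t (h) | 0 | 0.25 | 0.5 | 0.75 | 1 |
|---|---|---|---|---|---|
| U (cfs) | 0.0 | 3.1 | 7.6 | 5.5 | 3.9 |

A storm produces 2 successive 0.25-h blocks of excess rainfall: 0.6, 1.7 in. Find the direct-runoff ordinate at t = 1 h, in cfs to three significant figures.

Q ≈ 11.7 cfs

By discrete convolution, Q_j = Σ (P_i / 1 in) · U_{j−i}.
At t = 1 h (j=4): Q = (0.6/1)·3.9 + (1.7/1)·5.5 = 11.7 cfs.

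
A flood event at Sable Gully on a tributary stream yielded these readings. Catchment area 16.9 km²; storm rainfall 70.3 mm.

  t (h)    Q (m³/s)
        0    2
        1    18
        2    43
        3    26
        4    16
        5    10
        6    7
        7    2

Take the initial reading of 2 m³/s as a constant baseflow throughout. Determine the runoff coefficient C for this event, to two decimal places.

ΣQ_DR = 108.0 m³/s; V = ΣQ_DR·Δt = 3.888 × 10^5 m³.
Runoff depth d = V / A = 23.01 mm.
C = d / P = 23.01 / 70.3 = 0.33.

C ≈ 0.33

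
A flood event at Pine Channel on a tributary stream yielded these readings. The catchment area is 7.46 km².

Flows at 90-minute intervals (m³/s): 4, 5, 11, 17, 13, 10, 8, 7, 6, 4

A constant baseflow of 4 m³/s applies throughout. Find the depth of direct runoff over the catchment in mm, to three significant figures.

d ≈ 32.6 mm

Direct runoff: 0.0, 1.0, 7.0, 13.0, 9.0, 6.0, 4.0, 3.0, 2.0, 0.0 m³/s; ΣQ_DR = 45.00 m³/s.
V = ΣQ_DR · Δt = 45.00 × 5400 s = 2.430 × 10^5 m³.
Over A = 7.46 km², depth = V / A = 32.6 mm.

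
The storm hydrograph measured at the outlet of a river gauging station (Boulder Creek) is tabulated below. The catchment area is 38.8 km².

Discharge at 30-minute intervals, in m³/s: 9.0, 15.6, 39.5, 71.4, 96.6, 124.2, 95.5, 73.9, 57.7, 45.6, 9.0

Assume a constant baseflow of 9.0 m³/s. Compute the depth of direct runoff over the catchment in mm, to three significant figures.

Direct runoff: 0.0, 6.6, 30.5, 62.4, 87.6, 115.2, 86.5, 64.9, 48.7, 36.6, 0.0 m³/s; ΣQ_DR = 539.0 m³/s.
V = ΣQ_DR · Δt = 539.0 × 1800 s = 9.702 × 10^5 m³.
Over A = 38.8 km², depth = V / A = 25.0 mm.

d ≈ 25.0 mm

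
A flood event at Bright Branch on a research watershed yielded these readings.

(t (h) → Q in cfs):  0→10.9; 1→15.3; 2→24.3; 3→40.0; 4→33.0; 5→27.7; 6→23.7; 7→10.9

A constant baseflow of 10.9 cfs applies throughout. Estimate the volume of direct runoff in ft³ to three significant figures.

V ≈ 3.55 × 10^5 ft³

Direct-runoff ordinates (Q − Q_b): 0.0, 4.4, 13.4, 29.1, 22.1, 16.8, 12.8, 0.0 cfs.
ΣQ_DR = 98.60 cfs.
With Δt = 1 h = 3600 s, V = ΣQ_DR · Δt = 98.60 × 3600 = 3.55 × 10^5 ft³.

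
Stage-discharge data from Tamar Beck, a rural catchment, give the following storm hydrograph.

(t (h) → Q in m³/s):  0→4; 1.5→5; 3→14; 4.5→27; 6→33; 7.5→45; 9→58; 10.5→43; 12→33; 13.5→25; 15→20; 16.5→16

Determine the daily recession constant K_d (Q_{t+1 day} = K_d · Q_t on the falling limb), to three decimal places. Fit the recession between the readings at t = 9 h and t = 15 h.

Between t = 9 h and t = 15 h the flow falls from 58 to 20 m³/s over 4×1.5 h = 6 h.
Per-interval ratio K = (20/58)^(1/4) = 0.7663; K_d = K^(24/1.5) = 0.014.

K_d ≈ 0.014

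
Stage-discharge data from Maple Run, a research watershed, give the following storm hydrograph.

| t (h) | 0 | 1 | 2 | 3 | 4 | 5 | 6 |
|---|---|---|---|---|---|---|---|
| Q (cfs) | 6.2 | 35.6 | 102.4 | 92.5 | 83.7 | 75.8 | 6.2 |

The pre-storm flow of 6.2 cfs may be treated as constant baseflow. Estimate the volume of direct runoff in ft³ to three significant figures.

V ≈ 1.29 × 10^6 ft³

Direct-runoff ordinates (Q − Q_b): 0.0, 29.4, 96.2, 86.3, 77.5, 69.6, 0.0 cfs.
ΣQ_DR = 359.0 cfs.
With Δt = 1 h = 3600 s, V = ΣQ_DR · Δt = 359.0 × 3600 = 1.29 × 10^6 ft³.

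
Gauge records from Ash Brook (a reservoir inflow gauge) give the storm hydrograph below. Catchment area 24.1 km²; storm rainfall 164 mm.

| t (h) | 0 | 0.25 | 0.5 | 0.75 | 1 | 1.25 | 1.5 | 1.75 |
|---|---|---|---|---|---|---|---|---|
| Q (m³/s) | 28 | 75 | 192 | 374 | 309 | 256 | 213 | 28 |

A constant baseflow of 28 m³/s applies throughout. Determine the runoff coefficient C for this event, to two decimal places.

ΣQ_DR = 1251 m³/s; V = ΣQ_DR·Δt = 1.126 × 10^6 m³.
Runoff depth d = V / A = 46.72 mm.
C = d / P = 46.72 / 164 = 0.28.

C ≈ 0.28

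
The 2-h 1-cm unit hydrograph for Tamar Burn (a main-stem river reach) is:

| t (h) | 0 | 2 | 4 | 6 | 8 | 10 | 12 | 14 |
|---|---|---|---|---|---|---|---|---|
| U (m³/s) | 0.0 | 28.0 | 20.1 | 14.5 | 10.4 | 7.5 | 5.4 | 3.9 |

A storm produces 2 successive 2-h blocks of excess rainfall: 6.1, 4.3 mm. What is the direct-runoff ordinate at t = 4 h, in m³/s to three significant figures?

Q ≈ 24.3 m³/s

By discrete convolution, Q_j = Σ (P_i / 10 mm) · U_{j−i}.
At t = 4 h (j=2): Q = (6.1/10)·20.1 + (4.3/10)·28.0 = 24.3 m³/s.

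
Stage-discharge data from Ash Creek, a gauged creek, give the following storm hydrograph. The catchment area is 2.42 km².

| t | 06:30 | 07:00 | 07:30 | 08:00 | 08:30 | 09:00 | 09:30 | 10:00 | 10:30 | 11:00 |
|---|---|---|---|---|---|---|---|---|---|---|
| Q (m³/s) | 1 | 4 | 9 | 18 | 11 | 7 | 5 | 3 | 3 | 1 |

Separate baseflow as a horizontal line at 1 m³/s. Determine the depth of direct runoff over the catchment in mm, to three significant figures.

d ≈ 38.7 mm

Direct runoff: 0.0, 3.0, 8.0, 17.0, 10.0, 6.0, 4.0, 2.0, 2.0, 0.0 m³/s; ΣQ_DR = 52.00 m³/s.
V = ΣQ_DR · Δt = 52.00 × 1800 s = 93600 m³.
Over A = 2.42 km², depth = V / A = 38.7 mm.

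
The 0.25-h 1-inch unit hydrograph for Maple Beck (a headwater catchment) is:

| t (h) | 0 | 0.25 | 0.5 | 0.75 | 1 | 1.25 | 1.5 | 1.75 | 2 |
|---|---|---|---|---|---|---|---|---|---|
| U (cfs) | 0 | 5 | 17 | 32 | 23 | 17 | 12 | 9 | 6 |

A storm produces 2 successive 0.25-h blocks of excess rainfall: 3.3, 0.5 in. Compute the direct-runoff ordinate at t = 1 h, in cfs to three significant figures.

Q ≈ 91.9 cfs

By discrete convolution, Q_j = Σ (P_i / 1 in) · U_{j−i}.
At t = 1 h (j=4): Q = (3.3/1)·23 + (0.5/1)·32 = 91.9 cfs.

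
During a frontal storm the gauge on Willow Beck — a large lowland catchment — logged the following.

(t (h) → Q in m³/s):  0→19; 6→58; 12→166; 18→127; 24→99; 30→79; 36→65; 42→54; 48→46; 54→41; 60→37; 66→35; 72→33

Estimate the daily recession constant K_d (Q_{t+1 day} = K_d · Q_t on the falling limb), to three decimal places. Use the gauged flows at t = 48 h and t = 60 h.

K_d ≈ 0.647

Between t = 48 h and t = 60 h the flow falls from 46 to 37 m³/s over 2×6 h = 12 h.
Per-interval ratio K = (37/46)^(1/2) = 0.8969; K_d = K^(24/6) = 0.647.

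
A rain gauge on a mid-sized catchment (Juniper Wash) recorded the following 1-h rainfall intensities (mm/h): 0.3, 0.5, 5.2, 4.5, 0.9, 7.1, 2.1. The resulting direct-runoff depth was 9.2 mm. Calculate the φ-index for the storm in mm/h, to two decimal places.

Only the 3 blocks with intensity above φ contribute runoff: 5.2, 4.5, 7.1 mm/h.
Σ(I−φ)·Δt = d  ⇒  (5.2+4.5+7.1 − 3φ)·1 = 9.2
φ = (16.80 − 9.2/1) / 3 = 2.53 mm/h.

φ ≈ 2.53 mm/h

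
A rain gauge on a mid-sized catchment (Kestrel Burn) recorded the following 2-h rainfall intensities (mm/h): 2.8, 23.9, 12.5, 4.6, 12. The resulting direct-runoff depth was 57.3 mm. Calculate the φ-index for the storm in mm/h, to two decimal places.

Only the 3 blocks with intensity above φ contribute runoff: 23.9, 12.5, 12 mm/h.
Σ(I−φ)·Δt = d  ⇒  (23.9+12.5+12 − 3φ)·2 = 57.3
φ = (48.40 − 57.3/2) / 3 = 6.58 mm/h.

φ ≈ 6.58 mm/h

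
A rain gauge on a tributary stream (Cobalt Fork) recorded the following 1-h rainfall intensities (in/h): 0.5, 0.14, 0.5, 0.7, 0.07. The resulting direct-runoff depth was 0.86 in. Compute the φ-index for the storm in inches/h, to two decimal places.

φ ≈ 0.28 in/h

Only the 3 blocks with intensity above φ contribute runoff: 0.5, 0.5, 0.7 in/h.
Σ(I−φ)·Δt = d  ⇒  (0.5+0.5+0.7 − 3φ)·1 = 0.86
φ = (1.700 − 0.86/1) / 3 = 0.28 in/h.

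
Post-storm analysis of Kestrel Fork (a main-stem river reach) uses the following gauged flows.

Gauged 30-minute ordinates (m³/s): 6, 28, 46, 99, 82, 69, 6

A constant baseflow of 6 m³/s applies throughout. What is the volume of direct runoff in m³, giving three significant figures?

Direct-runoff ordinates (Q − Q_b): 0.0, 22.0, 40.0, 93.0, 76.0, 63.0, 0.0 m³/s.
ΣQ_DR = 294.0 m³/s.
With Δt = 0.5 h = 1800 s, V = ΣQ_DR · Δt = 294.0 × 1800 = 5.29 × 10^5 m³.

V ≈ 5.29 × 10^5 m³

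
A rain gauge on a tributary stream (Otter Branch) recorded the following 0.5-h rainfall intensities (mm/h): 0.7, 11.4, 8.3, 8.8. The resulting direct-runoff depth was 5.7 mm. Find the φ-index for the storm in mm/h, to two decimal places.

φ ≈ 5.70 mm/h

Only the 3 blocks with intensity above φ contribute runoff: 11.4, 8.3, 8.8 mm/h.
Σ(I−φ)·Δt = d  ⇒  (11.4+8.3+8.8 − 3φ)·0.5 = 5.7
φ = (28.50 − 5.7/0.5) / 3 = 5.70 mm/h.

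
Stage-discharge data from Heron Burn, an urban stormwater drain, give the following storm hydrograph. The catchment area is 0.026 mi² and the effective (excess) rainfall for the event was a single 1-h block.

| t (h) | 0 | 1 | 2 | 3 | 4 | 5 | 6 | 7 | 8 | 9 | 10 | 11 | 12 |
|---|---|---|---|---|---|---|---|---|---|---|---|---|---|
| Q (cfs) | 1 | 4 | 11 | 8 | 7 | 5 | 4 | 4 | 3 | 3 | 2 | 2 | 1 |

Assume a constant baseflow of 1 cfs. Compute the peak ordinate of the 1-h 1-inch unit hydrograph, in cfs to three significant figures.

U_p ≈ 3.99 cfs

Direct runoff: 0.0, 3.0, 10.0, 7.0, 6.0, 4.0, 3.0, 3.0, 2.0, 2.0, 1.0, 1.0, 0.0 cfs; ΣQ_DR = 42.00 cfs, peak = 10.0 cfs.
Runoff depth d = ΣQ_DR·Δt / A = 42.00 × 3600 / (0.026 mi²) = 2.503 in.
The 1-inch UH is the DRH scaled by (1 in)/d, so U_p = 10.0 × 1/2.503 = 3.99 cfs.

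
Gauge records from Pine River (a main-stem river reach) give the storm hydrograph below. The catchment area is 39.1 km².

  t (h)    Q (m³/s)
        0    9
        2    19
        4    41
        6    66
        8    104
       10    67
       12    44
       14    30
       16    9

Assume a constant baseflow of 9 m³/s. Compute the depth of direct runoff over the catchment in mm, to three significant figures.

Direct runoff: 0.0, 10.0, 32.0, 57.0, 95.0, 58.0, 35.0, 21.0, 0.0 m³/s; ΣQ_DR = 308.0 m³/s.
V = ΣQ_DR · Δt = 308.0 × 7200 s = 2.218 × 10^6 m³.
Over A = 39.1 km², depth = V / A = 56.7 mm.

d ≈ 56.7 mm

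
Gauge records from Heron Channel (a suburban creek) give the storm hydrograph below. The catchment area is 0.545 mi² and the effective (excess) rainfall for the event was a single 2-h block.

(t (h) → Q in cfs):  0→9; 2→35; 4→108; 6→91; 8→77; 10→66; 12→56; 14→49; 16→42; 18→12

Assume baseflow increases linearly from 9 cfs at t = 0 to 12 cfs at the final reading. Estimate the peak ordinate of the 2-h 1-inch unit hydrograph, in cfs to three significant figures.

Direct runoff: 0.00, 25.67, 98.33, 81.00, 66.67, 55.33, 45.00, 37.67, 30.33, 0.00 cfs; ΣQ_DR = 440.0 cfs, peak = 98.33 cfs.
Runoff depth d = ΣQ_DR·Δt / A = 440.0 × 7200 / (0.545 mi²) = 2.502 in.
The 1-inch UH is the DRH scaled by (1 in)/d, so U_p = 98.33 × 1/2.502 = 39.3 cfs.

U_p ≈ 39.3 cfs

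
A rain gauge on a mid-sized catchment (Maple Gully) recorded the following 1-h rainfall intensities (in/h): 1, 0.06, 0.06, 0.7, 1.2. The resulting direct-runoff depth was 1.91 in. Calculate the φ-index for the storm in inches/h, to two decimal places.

φ ≈ 0.33 in/h

Only the 3 blocks with intensity above φ contribute runoff: 1, 0.7, 1.2 in/h.
Σ(I−φ)·Δt = d  ⇒  (1+0.7+1.2 − 3φ)·1 = 1.91
φ = (2.900 − 1.91/1) / 3 = 0.33 in/h.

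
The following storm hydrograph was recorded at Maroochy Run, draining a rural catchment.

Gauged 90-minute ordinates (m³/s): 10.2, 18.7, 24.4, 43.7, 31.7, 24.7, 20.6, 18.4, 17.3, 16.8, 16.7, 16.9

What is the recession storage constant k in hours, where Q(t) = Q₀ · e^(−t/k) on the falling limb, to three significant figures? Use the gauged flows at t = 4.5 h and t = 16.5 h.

k ≈ 12.6 h

On the falling limb, Q drops from 43.7 to 16.9 m³/s between t = 4.5 h and t = 16.5 h (Δt = 12 h).
k = −Δt / ln(Q₂/Q₁) = −12 / ln(16.9/43.7) = 12.6 h.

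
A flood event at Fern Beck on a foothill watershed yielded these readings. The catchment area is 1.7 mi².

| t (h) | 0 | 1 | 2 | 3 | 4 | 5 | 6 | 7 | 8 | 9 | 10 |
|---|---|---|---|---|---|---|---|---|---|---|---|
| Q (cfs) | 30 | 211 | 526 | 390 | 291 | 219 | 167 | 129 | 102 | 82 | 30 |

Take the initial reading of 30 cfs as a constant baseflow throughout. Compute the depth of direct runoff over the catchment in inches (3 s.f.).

d ≈ 1.68 in

Direct runoff: 0.0, 181.0, 496.0, 360.0, 261.0, 189.0, 137.0, 99.0, 72.0, 52.0, 0.0 cfs; ΣQ_DR = 1847 cfs.
V = ΣQ_DR · Δt = 1847 × 3600 s = 6.649 × 10^6 ft³.
Over A = 1.7 mi², depth = V / A = 1.68 in.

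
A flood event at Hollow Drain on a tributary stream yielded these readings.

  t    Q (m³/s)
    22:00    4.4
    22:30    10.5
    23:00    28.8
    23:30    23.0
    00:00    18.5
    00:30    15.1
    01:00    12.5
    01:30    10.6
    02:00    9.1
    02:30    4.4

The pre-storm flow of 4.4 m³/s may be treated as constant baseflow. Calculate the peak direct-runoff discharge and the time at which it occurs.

Q_p = 24.4 m³/s at t = 23:00

Subtracting baseflow gives direct-runoff ordinates: 0.0, 6.1, 24.4, 18.6, 14.1, 10.7, 8.1, 6.2, 4.7, 0.0 m³/s.
The maximum is 24.4 m³/s, occurring at the reading for t = 23:00.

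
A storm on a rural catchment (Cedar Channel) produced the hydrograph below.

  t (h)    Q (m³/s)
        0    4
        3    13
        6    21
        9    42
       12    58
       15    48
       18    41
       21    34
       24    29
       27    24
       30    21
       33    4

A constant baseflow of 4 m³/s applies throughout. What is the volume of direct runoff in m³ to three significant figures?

V ≈ 3.14 × 10^6 m³

Direct-runoff ordinates (Q − Q_b): 0.0, 9.0, 17.0, 38.0, 54.0, 44.0, 37.0, 30.0, 25.0, 20.0, 17.0, 0.0 m³/s.
ΣQ_DR = 291.0 m³/s.
With Δt = 3 h = 10800 s, V = ΣQ_DR · Δt = 291.0 × 10800 = 3.14 × 10^6 m³.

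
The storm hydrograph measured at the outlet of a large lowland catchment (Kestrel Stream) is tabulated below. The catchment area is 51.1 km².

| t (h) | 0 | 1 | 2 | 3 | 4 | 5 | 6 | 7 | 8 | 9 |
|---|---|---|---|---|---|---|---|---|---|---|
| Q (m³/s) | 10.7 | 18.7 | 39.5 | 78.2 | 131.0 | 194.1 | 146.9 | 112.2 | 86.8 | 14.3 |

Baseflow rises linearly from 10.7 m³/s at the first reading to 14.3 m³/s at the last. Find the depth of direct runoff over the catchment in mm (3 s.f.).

Direct runoff: 0.00, 7.60, 28.00, 66.30, 118.70, 181.40, 133.80, 98.70, 72.90, 0.00 m³/s; ΣQ_DR = 707.4 m³/s.
V = ΣQ_DR · Δt = 707.4 × 3600 s = 2.547 × 10^6 m³.
Over A = 51.1 km², depth = V / A = 49.8 mm.

d ≈ 49.8 mm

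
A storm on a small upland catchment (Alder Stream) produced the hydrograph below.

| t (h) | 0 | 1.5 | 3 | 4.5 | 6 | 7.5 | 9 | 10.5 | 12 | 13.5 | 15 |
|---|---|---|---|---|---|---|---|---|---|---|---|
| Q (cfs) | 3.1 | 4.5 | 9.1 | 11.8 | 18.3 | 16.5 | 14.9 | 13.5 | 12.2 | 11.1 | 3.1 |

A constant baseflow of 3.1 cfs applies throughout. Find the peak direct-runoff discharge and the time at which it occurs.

Subtracting baseflow gives direct-runoff ordinates: 0.0, 1.4, 6.0, 8.7, 15.2, 13.4, 11.8, 10.4, 9.1, 8.0, 0.0 cfs.
The maximum is 15.2 cfs, occurring at the reading for t = 6 h.

Q_p = 15.2 cfs at t = 6 h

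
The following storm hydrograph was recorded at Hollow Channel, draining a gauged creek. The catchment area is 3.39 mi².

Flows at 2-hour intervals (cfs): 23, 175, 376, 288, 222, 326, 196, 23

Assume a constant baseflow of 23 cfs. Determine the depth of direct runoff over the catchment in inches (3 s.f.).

Direct runoff: 0.0, 152.0, 353.0, 265.0, 199.0, 303.0, 173.0, 0.0 cfs; ΣQ_DR = 1445 cfs.
V = ΣQ_DR · Δt = 1445 × 7200 s = 1.040 × 10^7 ft³.
Over A = 3.39 mi², depth = V / A = 1.32 in.

d ≈ 1.32 in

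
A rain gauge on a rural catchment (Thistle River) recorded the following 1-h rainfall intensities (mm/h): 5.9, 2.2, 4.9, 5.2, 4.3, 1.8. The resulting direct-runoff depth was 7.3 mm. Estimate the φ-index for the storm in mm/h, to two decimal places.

φ ≈ 3.25 mm/h

Only the 4 blocks with intensity above φ contribute runoff: 5.9, 4.9, 5.2, 4.3 mm/h.
Σ(I−φ)·Δt = d  ⇒  (5.9+4.9+5.2+4.3 − 4φ)·1 = 7.3
φ = (20.30 − 7.3/1) / 4 = 3.25 mm/h.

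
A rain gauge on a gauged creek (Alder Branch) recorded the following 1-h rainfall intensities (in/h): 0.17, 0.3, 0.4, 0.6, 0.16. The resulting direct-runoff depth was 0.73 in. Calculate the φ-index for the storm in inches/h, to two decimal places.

φ ≈ 0.19 in/h

Only the 3 blocks with intensity above φ contribute runoff: 0.3, 0.4, 0.6 in/h.
Σ(I−φ)·Δt = d  ⇒  (0.3+0.4+0.6 − 3φ)·1 = 0.73
φ = (1.300 − 0.73/1) / 3 = 0.19 in/h.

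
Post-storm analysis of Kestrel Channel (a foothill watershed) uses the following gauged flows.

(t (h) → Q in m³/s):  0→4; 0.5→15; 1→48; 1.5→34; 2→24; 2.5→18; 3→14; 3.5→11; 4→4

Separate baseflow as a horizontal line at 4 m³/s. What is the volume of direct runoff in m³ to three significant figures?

V ≈ 2.45 × 10^5 m³

Direct-runoff ordinates (Q − Q_b): 0.0, 11.0, 44.0, 30.0, 20.0, 14.0, 10.0, 7.0, 0.0 m³/s.
ΣQ_DR = 136.0 m³/s.
With Δt = 0.5 h = 1800 s, V = ΣQ_DR · Δt = 136.0 × 1800 = 2.45 × 10^5 m³.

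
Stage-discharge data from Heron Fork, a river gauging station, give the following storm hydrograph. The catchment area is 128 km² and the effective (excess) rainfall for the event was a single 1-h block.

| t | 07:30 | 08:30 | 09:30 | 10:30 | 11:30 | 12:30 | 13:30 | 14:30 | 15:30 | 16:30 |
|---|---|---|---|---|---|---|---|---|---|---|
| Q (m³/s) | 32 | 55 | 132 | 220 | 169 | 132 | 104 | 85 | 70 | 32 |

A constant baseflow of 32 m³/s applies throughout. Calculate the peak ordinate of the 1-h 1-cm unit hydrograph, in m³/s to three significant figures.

U_p ≈ 94.0 m³/s

Direct runoff: 0.0, 23.0, 100.0, 188.0, 137.0, 100.0, 72.0, 53.0, 38.0, 0.0 m³/s; ΣQ_DR = 711.0 m³/s, peak = 188.0 m³/s.
Runoff depth d = ΣQ_DR·Δt / A = 711.0 × 3600 / (128 km²) = 20.00 mm.
The 1-cm UH is the DRH scaled by (10 mm)/d, so U_p = 188.0 × 10/20.00 = 94.0 m³/s.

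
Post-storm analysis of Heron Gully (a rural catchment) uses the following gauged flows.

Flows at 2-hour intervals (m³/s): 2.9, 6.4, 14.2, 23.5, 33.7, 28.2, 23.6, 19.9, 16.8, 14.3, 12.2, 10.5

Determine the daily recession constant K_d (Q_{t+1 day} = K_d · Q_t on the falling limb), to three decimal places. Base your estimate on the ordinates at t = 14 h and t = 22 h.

K_d ≈ 0.147

Between t = 14 h and t = 22 h the flow falls from 19.9 to 10.5 m³/s over 4×2 h = 8 h.
Per-interval ratio K = (10.5/19.9)^(1/4) = 0.8523; K_d = K^(24/2) = 0.147.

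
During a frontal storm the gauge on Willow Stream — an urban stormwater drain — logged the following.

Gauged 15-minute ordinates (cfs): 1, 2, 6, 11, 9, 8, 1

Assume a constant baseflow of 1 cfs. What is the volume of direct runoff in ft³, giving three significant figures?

V ≈ 27900 ft³

Direct-runoff ordinates (Q − Q_b): 0.0, 1.0, 5.0, 10.0, 8.0, 7.0, 0.0 cfs.
ΣQ_DR = 31.00 cfs.
With Δt = 0.25 h = 900 s, V = ΣQ_DR · Δt = 31.00 × 900 = 27900 ft³.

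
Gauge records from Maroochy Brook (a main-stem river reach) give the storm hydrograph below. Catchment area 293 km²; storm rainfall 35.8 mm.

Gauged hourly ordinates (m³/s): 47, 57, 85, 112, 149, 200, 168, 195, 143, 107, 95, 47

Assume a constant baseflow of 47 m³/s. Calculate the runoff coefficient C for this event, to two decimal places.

ΣQ_DR = 841.0 m³/s; V = ΣQ_DR·Δt = 3.028 × 10^6 m³.
Runoff depth d = V / A = 10.33 mm.
C = d / P = 10.33 / 35.8 = 0.29.

C ≈ 0.29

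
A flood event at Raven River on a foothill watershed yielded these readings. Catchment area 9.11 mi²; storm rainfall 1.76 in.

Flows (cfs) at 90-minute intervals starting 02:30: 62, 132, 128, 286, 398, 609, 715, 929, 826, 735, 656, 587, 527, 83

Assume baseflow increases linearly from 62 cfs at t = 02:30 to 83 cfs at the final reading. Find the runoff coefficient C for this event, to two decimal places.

C ≈ 0.82

ΣQ_DR = 5658 cfs; V = ΣQ_DR·Δt = 3.055 × 10^7 ft³.
Runoff depth d = V / A = 1.444 in.
C = d / P = 1.444 / 1.76 = 0.82.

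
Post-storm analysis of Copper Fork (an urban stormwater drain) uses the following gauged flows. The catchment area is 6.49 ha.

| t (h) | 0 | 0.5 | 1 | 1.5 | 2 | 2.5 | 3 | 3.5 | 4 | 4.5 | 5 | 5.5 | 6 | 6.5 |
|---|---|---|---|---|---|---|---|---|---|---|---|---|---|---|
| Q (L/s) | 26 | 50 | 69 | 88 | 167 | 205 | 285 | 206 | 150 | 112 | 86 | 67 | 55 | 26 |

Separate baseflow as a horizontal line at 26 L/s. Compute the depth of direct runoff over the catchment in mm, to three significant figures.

Direct runoff: 0.0, 24.0, 43.0, 62.0, 141.0, 179.0, 259.0, 180.0, 124.0, 86.0, 60.0, 41.0, 29.0, 0.0 L/s; ΣQ_DR = 1228 L/s.
V = ΣQ_DR · Δt = 1228 × 1800 s = 2.210 × 10^6 L.
Over A = 6.49 ha, depth = V / A = 34.1 mm.

d ≈ 34.1 mm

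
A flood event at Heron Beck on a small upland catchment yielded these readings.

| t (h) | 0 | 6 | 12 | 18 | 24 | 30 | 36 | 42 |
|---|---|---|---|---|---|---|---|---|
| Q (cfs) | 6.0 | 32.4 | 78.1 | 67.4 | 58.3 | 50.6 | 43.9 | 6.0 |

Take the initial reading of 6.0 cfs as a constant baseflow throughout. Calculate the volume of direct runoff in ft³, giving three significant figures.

Direct-runoff ordinates (Q − Q_b): 0.0, 26.4, 72.1, 61.4, 52.3, 44.6, 37.9, 0.0 cfs.
ΣQ_DR = 294.7 cfs.
With Δt = 6 h = 21600 s, V = ΣQ_DR · Δt = 294.7 × 21600 = 6.37 × 10^6 ft³.

V ≈ 6.37 × 10^6 ft³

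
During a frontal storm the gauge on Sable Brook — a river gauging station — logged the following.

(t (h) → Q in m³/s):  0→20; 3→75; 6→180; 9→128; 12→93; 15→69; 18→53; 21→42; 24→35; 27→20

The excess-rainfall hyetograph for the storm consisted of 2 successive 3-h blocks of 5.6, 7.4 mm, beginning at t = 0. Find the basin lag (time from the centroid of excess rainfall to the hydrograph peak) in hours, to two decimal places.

t_L ≈ 2.79 h

Centroid of excess rainfall: t_c = Σ P_i·t̄_i / ΣP_i = 3.2077 h (block centres at 1.5, 4.5 h).
Hydrograph peak occurs at t = 6 h, so basin lag t_L = 6 − 3.2077 = 2.79 h.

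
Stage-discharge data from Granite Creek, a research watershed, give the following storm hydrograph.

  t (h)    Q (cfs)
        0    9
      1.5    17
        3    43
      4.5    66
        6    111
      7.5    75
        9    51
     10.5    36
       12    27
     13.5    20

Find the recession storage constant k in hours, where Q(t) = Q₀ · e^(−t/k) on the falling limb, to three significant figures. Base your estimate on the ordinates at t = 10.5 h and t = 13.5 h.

k ≈ 5.10 h

On the falling limb, Q drops from 36 to 20 cfs between t = 10.5 h and t = 13.5 h (Δt = 3 h).
k = −Δt / ln(Q₂/Q₁) = −3 / ln(20/36) = 5.10 h.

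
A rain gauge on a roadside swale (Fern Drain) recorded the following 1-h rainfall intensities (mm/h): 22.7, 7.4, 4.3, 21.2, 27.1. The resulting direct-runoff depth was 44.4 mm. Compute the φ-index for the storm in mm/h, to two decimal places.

φ ≈ 8.87 mm/h

Only the 3 blocks with intensity above φ contribute runoff: 22.7, 21.2, 27.1 mm/h.
Σ(I−φ)·Δt = d  ⇒  (22.7+21.2+27.1 − 3φ)·1 = 44.4
φ = (71.00 − 44.4/1) / 3 = 8.87 mm/h.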